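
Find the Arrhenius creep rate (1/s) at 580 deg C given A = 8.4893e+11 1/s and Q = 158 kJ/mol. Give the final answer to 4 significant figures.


rate = A * exp(-Q / (R*T))
T = 580 + 273.15 = 853.15 K
rate = 8.4893e+11 * exp(-158e3 / (8.314 * 853.15))
rate = 179.8 1/s


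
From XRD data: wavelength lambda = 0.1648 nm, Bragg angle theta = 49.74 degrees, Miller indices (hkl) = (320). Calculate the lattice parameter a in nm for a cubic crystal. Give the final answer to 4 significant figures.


d = lambda / (2*sin(theta))
d = 0.1648 / (2*sin(49.74 deg))
d = 0.107978 nm
a = d * sqrt(h^2+k^2+l^2) = 0.107978 * sqrt(13)
a = 0.3893 nm


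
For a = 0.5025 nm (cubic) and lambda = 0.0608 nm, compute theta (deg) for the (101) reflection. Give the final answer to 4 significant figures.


d = a / sqrt(h^2+k^2+l^2)
d = 0.5025 / sqrt(2) = 0.355321 nm
lambda = 2*d*sin(theta)  =>  sin(theta) = lambda / (2*d)
sin(theta) = 0.0608 / (2 * 0.355321) = 0.0855564
theta = 4.908 deg


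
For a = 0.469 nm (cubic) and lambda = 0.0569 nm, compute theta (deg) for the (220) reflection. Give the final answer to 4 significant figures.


d = a / sqrt(h^2+k^2+l^2)
d = 0.469 / sqrt(8) = 0.165817 nm
lambda = 2*d*sin(theta)  =>  sin(theta) = lambda / (2*d)
sin(theta) = 0.0569 / (2 * 0.165817) = 0.171575
theta = 9.879 deg


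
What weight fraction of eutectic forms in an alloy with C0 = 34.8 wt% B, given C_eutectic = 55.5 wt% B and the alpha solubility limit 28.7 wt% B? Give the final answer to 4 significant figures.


f_primary = (C_e - C0) / (C_e - C_alpha_max)
f_primary = (55.5 - 34.8) / (55.5 - 28.7)
f_primary = 0.772388
f_eutectic = 1 - 0.772388 = 0.2276


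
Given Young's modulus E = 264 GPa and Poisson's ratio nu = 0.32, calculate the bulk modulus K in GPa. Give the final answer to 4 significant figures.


K = E / (3*(1-2*nu))
K = 264 / (3*(1-2*0.32))
K = 244.4 GPa


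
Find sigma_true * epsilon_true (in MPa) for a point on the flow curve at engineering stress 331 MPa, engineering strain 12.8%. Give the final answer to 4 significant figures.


sigma_true = sigma_eng * (1 + epsilon_eng)
sigma_true = 331 * (1 + 0.128) = 373.368 MPa
epsilon_true = ln(1 + epsilon_eng)
epsilon_true = ln(1 + 0.128) = 0.120446
sigma_true * epsilon_true = 373.368 * 0.120446 = 44.97 MPa


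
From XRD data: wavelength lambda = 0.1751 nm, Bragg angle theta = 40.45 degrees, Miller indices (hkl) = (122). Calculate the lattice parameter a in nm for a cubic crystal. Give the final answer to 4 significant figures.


d = lambda / (2*sin(theta))
d = 0.1751 / (2*sin(40.45 deg))
d = 0.134945 nm
a = d * sqrt(h^2+k^2+l^2) = 0.134945 * sqrt(9)
a = 0.4048 nm


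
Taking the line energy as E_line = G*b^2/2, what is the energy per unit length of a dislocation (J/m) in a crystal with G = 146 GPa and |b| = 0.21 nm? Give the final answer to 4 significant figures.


E = G*b^2/2
b = 0.21 nm = 2.1e-10 m
G = 146 GPa = 1.46e+11 Pa
E = 0.5 * 1.46e+11 * (2.1e-10)^2
E = 3.219e-09 J/m


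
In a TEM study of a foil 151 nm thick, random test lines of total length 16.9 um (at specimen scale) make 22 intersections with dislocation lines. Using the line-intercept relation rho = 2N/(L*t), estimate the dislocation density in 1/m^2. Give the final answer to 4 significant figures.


rho = 2N / (L * t)
L = 16.9 um = 1.69e-05 m, t = 151 nm = 1.51e-07 m
rho = 2 * 22 / (1.69e-05 * 1.51e-07)
rho = 1.724e+13 1/m^2


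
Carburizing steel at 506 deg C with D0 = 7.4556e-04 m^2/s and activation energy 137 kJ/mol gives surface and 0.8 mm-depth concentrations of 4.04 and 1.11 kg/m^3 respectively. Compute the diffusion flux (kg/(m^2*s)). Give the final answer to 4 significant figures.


Step 1: D = D0 * exp(-Qd/(R*T))
T = 506 + 273.15 = 779.15 K
D = 7.4556e-04 * exp(-137e3 / (8.314 * 779.15)) = 4.87076e-13 m^2/s
Step 2: J = D * (C1 - C2) / dx
J = 4.87076e-13 * (4.04 - 1.11) / 8e-04
J = 1.784e-09 kg/(m^2*s)


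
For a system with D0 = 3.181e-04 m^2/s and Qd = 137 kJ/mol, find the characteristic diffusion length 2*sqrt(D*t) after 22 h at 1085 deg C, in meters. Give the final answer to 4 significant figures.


Step 1: D = D0 * exp(-Qd/(R*T))
T = 1358.15 K
D = 3.181e-04 * exp(-137e3 / (8.314 * 1358.15)) = 1.71133e-09 m^2/s
Step 2: L = 2*sqrt(D*t)
t = 22 h = 79200 s
L = 2*sqrt(1.71133e-09 * 79200) = 0.02328 m


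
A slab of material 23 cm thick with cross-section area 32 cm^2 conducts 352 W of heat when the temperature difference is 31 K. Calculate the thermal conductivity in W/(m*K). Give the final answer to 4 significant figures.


k = Q*L / (A*dT)
L = 0.23 m, A = 3.2e-03 m^2
k = 352 * 0.23 / (3.2e-03 * 31)
k = 816.1 W/(m*K)


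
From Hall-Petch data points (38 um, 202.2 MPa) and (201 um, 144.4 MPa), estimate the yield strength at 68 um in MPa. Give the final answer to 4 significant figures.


sigma_y = sigma0 + k / sqrt(d)
1/sqrt(d1) = 1/sqrt(3.8e-05) = 162.221;  1/sqrt(d2) = 70.5346
k = (sigma1 - sigma2) / (1/sqrt(d1) - 1/sqrt(d2)) = (202.2 - 144.4) / (162.221 - 70.5346) = 0.630407 MPa*m^0.5
sigma0 = sigma1 - k/sqrt(d1) = 202.2 - 0.630407*162.221 = 99.9345 MPa
sigma_y(d3) = 99.9345 + 0.630407 / sqrt(6.8e-05) = 176.4 MPa


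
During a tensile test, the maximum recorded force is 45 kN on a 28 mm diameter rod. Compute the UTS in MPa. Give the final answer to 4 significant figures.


A0 = pi*(d/2)^2 = pi*(28/2)^2 = 615.752 mm^2
UTS = F_max / A0 = 45*1000 / 615.752
UTS = 73.08 MPa


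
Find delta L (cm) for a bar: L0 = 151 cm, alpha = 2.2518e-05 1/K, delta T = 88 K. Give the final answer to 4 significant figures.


dL = L0 * alpha * dT
dL = 151 * 2.2518e-05 * 88
dL = 0.2992 cm


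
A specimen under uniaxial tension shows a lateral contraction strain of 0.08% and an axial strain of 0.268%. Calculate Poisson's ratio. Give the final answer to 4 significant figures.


nu = -epsilon_lat / epsilon_axial
Lateral strain is contraction (negative), so using magnitudes:
nu = 0.08 / 0.268
nu = 0.2985


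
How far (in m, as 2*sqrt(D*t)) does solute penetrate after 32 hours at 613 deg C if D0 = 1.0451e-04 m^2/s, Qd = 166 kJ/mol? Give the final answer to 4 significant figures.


Step 1: D = D0 * exp(-Qd/(R*T))
T = 886.15 K
D = 1.0451e-04 * exp(-166e3 / (8.314 * 886.15)) = 1.71331e-14 m^2/s
Step 2: L = 2*sqrt(D*t)
t = 32 h = 115200 s
L = 2*sqrt(1.71331e-14 * 115200) = 8.885e-05 m


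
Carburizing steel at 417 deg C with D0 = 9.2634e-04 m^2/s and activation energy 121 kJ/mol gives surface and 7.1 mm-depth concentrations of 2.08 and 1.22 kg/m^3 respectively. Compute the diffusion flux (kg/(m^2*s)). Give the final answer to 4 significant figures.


Step 1: D = D0 * exp(-Qd/(R*T))
T = 417 + 273.15 = 690.15 K
D = 9.2634e-04 * exp(-121e3 / (8.314 * 690.15)) = 6.43344e-13 m^2/s
Step 2: J = D * (C1 - C2) / dx
J = 6.43344e-13 * (2.08 - 1.22) / 7.1e-03
J = 7.793e-11 kg/(m^2*s)


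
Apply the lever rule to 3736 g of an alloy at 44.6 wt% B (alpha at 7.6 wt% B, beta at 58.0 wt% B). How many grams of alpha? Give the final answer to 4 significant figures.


f_alpha = (C_beta - C0) / (C_beta - C_alpha)
f_alpha = (58.0 - 44.6) / (58.0 - 7.6) = 0.265873
m_alpha = f_alpha * m_total = 0.265873 * 3736 = 993.3 g


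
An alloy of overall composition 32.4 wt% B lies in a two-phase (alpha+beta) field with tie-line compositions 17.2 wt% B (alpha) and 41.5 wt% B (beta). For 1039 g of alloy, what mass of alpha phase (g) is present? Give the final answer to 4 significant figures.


f_alpha = (C_beta - C0) / (C_beta - C_alpha)
f_alpha = (41.5 - 32.4) / (41.5 - 17.2) = 0.374486
m_alpha = f_alpha * m_total = 0.374486 * 1039 = 389.1 g


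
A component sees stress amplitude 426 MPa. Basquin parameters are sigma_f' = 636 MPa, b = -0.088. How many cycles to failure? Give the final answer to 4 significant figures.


sigma_a = sigma_f' * (2*Nf)^b
2*Nf = (sigma_a / sigma_f')^(1/b)
2*Nf = (426 / 636)^(1/-0.088)
2*Nf = 95.0195
Nf = 47.51 cycles


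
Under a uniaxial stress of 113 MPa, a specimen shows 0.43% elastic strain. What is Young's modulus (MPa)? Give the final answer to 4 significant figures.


E = sigma / epsilon
epsilon = 0.43% = 4.3e-03
E = 113 / 4.3e-03
E = 26280 MPa


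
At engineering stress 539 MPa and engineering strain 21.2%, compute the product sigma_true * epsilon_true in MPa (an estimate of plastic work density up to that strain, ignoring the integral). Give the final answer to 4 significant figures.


sigma_true = sigma_eng * (1 + epsilon_eng)
sigma_true = 539 * (1 + 0.212) = 653.268 MPa
epsilon_true = ln(1 + epsilon_eng)
epsilon_true = ln(1 + 0.212) = 0.192272
sigma_true * epsilon_true = 653.268 * 0.192272 = 125.6 MPa


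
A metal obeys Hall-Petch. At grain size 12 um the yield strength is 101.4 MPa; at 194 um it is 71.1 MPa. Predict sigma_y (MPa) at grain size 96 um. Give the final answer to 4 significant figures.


sigma_y = sigma0 + k / sqrt(d)
1/sqrt(d1) = 1/sqrt(1.2e-05) = 288.675;  1/sqrt(d2) = 71.7958
k = (sigma1 - sigma2) / (1/sqrt(d1) - 1/sqrt(d2)) = (101.4 - 71.1) / (288.675 - 71.7958) = 0.139709 MPa*m^0.5
sigma0 = sigma1 - k/sqrt(d1) = 101.4 - 0.139709*288.675 = 61.0695 MPa
sigma_y(d3) = 61.0695 + 0.139709 / sqrt(9.6e-05) = 75.33 MPa


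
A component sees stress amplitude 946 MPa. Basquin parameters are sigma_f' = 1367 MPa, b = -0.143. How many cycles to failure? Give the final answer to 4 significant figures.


sigma_a = sigma_f' * (2*Nf)^b
2*Nf = (sigma_a / sigma_f')^(1/b)
2*Nf = (946 / 1367)^(1/-0.143)
2*Nf = 13.1227
Nf = 6.561 cycles


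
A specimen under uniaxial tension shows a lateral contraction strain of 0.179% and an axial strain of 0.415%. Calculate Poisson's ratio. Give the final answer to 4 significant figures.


nu = -epsilon_lat / epsilon_axial
Lateral strain is contraction (negative), so using magnitudes:
nu = 0.179 / 0.415
nu = 0.4313


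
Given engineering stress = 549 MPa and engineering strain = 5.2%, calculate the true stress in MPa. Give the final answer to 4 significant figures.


sigma_true = sigma_eng * (1 + epsilon_eng)
sigma_true = 549 * (1 + 0.052)
sigma_true = 577.5 MPa


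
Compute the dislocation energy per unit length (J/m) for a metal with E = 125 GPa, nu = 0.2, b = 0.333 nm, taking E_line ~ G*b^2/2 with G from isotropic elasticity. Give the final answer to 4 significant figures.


Step 1: G = E / (2*(1+nu))
G = 125 / (2*(1+0.2)) = 52.0833 GPa = 5.20833e+10 Pa
Step 2: E_line = G*b^2/2
b = 0.333 nm = 3.33e-10 m
E_line = 0.5 * 5.20833e+10 * (3.33e-10)^2 = 2.888e-09 J/m


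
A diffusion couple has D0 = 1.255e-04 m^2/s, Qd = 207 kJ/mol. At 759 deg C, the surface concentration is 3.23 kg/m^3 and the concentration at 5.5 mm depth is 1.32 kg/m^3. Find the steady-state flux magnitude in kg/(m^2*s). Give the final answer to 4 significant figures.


Step 1: D = D0 * exp(-Qd/(R*T))
T = 759 + 273.15 = 1032.15 K
D = 1.255e-04 * exp(-207e3 / (8.314 * 1032.15)) = 4.19267e-15 m^2/s
Step 2: J = D * (C1 - C2) / dx
J = 4.19267e-15 * (3.23 - 1.32) / 5.5e-03
J = 1.456e-12 kg/(m^2*s)


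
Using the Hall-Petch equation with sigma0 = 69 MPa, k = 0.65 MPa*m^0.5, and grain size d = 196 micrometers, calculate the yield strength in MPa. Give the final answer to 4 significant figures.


sigma_y = sigma0 + k / sqrt(d)
d = 196 um = 1.96e-04 m
sigma_y = 69 + 0.65 / sqrt(1.96e-04)
sigma_y = 115.4 MPa


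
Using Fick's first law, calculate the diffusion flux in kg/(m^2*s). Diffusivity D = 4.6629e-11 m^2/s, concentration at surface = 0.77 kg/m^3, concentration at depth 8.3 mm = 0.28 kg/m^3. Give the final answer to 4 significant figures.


J = -D * (dC/dx) = D * (C1 - C2) / dx
J = 4.6629e-11 * (0.77 - 0.28) / 8.3e-03
J = 2.753e-09 kg/(m^2*s)


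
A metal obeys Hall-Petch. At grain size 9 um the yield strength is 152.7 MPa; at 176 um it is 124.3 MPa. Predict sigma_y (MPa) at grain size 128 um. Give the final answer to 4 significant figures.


sigma_y = sigma0 + k / sqrt(d)
1/sqrt(d1) = 1/sqrt(9e-06) = 333.333;  1/sqrt(d2) = 75.3778
k = (sigma1 - sigma2) / (1/sqrt(d1) - 1/sqrt(d2)) = (152.7 - 124.3) / (333.333 - 75.3778) = 0.110097 MPa*m^0.5
sigma0 = sigma1 - k/sqrt(d1) = 152.7 - 0.110097*333.333 = 116.001 MPa
sigma_y(d3) = 116.001 + 0.110097 / sqrt(1.28e-04) = 125.7 MPa


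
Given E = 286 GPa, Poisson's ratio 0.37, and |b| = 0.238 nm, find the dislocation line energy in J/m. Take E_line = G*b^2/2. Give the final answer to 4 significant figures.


Step 1: G = E / (2*(1+nu))
G = 286 / (2*(1+0.37)) = 104.38 GPa = 1.0438e+11 Pa
Step 2: E_line = G*b^2/2
b = 0.238 nm = 2.38e-10 m
E_line = 0.5 * 1.0438e+11 * (2.38e-10)^2 = 2.956e-09 J/m


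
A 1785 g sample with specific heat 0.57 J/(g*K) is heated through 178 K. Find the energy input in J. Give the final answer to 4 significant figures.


Q = m * cp * dT
Q = 1785 * 0.57 * 178
Q = 181100 J


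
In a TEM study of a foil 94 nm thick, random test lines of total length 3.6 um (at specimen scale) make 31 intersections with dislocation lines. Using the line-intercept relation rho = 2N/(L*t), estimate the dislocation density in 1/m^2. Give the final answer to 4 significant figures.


rho = 2N / (L * t)
L = 3.6 um = 3.6e-06 m, t = 94 nm = 9.4e-08 m
rho = 2 * 31 / (3.6e-06 * 9.4e-08)
rho = 1.832e+14 1/m^2


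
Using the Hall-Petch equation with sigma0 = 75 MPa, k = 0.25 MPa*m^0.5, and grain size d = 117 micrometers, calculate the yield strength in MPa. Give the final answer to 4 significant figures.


sigma_y = sigma0 + k / sqrt(d)
d = 117 um = 1.17e-04 m
sigma_y = 75 + 0.25 / sqrt(1.17e-04)
sigma_y = 98.11 MPa


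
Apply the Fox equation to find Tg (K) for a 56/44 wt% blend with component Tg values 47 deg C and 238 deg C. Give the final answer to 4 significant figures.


1/Tg = w1/Tg1 + w2/Tg2 (in Kelvin)
Tg1 = 320.15 K, Tg2 = 511.15 K
1/Tg = 0.56/320.15 + 0.44/511.15
Tg = 383.1 K


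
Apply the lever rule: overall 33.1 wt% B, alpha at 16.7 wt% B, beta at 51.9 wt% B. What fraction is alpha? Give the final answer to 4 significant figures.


f_alpha = (C_beta - C0) / (C_beta - C_alpha)
f_alpha = (51.9 - 33.1) / (51.9 - 16.7)
f_alpha = 0.5341


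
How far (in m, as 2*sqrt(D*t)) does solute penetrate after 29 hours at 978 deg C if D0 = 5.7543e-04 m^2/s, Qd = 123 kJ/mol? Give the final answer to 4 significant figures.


Step 1: D = D0 * exp(-Qd/(R*T))
T = 1251.15 K
D = 5.7543e-04 * exp(-123e3 / (8.314 * 1251.15)) = 4.2135e-09 m^2/s
Step 2: L = 2*sqrt(D*t)
t = 29 h = 104400 s
L = 2*sqrt(4.2135e-09 * 104400) = 0.04195 m


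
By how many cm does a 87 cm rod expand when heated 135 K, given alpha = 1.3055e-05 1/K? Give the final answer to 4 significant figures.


dL = L0 * alpha * dT
dL = 87 * 1.3055e-05 * 135
dL = 0.1533 cm


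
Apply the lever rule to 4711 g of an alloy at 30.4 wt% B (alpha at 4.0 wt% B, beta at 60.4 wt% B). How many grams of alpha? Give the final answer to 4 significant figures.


f_alpha = (C_beta - C0) / (C_beta - C_alpha)
f_alpha = (60.4 - 30.4) / (60.4 - 4.0) = 0.531915
m_alpha = f_alpha * m_total = 0.531915 * 4711 = 2506 g


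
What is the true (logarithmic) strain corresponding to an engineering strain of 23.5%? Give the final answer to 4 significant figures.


epsilon_true = ln(1 + epsilon_eng)
epsilon_true = ln(1 + 0.235)
epsilon_true = 0.2111


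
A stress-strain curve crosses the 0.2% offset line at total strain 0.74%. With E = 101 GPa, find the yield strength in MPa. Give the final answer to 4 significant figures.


Offset strain = 0.002
Elastic strain at yield = total_strain - offset = 7.4e-03 - 0.002 = 5.4e-03
sigma_y = E * elastic_strain = 101000 * 5.4e-03
sigma_y = 545.4 MPa


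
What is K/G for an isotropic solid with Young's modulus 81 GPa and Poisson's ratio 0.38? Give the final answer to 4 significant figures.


G = E / (2*(1+nu))
G = 81 / (2*(1+0.38)) = 29.3478 GPa
K = E / (3*(1-2*nu))
K = 81 / (3*(1-2*0.38)) = 112.5 GPa
K/G = 112.5 / 29.3478 = 3.833


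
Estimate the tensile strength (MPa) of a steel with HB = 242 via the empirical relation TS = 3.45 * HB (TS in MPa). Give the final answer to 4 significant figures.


TS (MPa) = 3.45 * HB
TS = 3.45 * 242
TS = 834.9 MPa


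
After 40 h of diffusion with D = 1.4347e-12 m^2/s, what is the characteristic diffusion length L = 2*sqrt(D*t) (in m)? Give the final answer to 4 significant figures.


t = 40 hr = 144000 s
Diffusion length = 2*sqrt(D*t)
= 2*sqrt(1.4347e-12 * 144000)
= 9.091e-04 m


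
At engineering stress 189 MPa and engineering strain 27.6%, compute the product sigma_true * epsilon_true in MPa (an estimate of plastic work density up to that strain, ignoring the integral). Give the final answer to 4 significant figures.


sigma_true = sigma_eng * (1 + epsilon_eng)
sigma_true = 189 * (1 + 0.276) = 241.164 MPa
epsilon_true = ln(1 + epsilon_eng)
epsilon_true = ln(1 + 0.276) = 0.24373
sigma_true * epsilon_true = 241.164 * 0.24373 = 58.78 MPa


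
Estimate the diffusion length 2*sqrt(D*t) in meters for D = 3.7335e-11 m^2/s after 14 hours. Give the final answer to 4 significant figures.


t = 14 hr = 50400 s
Diffusion length = 2*sqrt(D*t)
= 2*sqrt(3.7335e-11 * 50400)
= 2.743e-03 m


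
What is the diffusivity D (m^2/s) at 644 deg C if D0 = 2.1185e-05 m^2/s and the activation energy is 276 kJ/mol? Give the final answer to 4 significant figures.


D = D0 * exp(-Qd / (R*T))
T = 917.15 K
D = 2.1185e-05 * exp(-276e3 / (8.314 * 917.15))
D = 4.04e-21 m^2/s


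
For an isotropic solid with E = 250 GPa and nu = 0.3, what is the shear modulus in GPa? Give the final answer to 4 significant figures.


G = E / (2*(1+nu))
G = 250 / (2*(1+0.3))
G = 96.15 GPa


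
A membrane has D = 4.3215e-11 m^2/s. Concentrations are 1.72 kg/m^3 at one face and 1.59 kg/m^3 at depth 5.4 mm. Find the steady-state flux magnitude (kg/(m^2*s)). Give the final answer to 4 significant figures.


J = -D * (dC/dx) = D * (C1 - C2) / dx
J = 4.3215e-11 * (1.72 - 1.59) / 5.4e-03
J = 1.04e-09 kg/(m^2*s)


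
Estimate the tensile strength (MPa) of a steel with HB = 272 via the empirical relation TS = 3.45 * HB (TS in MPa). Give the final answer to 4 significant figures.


TS (MPa) = 3.45 * HB
TS = 3.45 * 272
TS = 938.4 MPa


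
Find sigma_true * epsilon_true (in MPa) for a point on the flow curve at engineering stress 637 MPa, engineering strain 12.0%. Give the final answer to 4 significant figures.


sigma_true = sigma_eng * (1 + epsilon_eng)
sigma_true = 637 * (1 + 0.12) = 713.44 MPa
epsilon_true = ln(1 + epsilon_eng)
epsilon_true = ln(1 + 0.12) = 0.113329
sigma_true * epsilon_true = 713.44 * 0.113329 = 80.85 MPa


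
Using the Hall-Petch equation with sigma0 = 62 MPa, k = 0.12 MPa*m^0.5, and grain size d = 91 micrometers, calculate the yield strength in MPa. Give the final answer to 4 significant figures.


sigma_y = sigma0 + k / sqrt(d)
d = 91 um = 9.1e-05 m
sigma_y = 62 + 0.12 / sqrt(9.1e-05)
sigma_y = 74.58 MPa


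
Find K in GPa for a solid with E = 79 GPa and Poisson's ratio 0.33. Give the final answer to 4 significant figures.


K = E / (3*(1-2*nu))
K = 79 / (3*(1-2*0.33))
K = 77.45 GPa


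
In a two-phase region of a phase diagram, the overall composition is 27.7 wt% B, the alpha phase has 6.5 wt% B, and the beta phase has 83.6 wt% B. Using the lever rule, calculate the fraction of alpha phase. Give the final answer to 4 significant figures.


f_alpha = (C_beta - C0) / (C_beta - C_alpha)
f_alpha = (83.6 - 27.7) / (83.6 - 6.5)
f_alpha = 0.725


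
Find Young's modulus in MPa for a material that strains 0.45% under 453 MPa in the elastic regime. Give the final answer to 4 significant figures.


E = sigma / epsilon
epsilon = 0.45% = 4.5e-03
E = 453 / 4.5e-03
E = 100700 MPa


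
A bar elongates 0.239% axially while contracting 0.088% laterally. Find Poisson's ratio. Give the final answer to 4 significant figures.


nu = -epsilon_lat / epsilon_axial
Lateral strain is contraction (negative), so using magnitudes:
nu = 0.088 / 0.239
nu = 0.3682


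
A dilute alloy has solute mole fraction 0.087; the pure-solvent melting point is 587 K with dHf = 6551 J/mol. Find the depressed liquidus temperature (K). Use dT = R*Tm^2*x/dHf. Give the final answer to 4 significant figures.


dT = R*Tm^2*x / dHf
dT = 8.314 * 587^2 * 0.087 / 6551
dT = 38.045 K
T_new = 587 - 38.045 = 549 K


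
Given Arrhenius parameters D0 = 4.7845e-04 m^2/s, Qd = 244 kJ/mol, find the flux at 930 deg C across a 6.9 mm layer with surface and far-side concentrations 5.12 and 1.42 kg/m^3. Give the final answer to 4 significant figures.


Step 1: D = D0 * exp(-Qd/(R*T))
T = 930 + 273.15 = 1203.15 K
D = 4.7845e-04 * exp(-244e3 / (8.314 * 1203.15)) = 1.2196e-14 m^2/s
Step 2: J = D * (C1 - C2) / dx
J = 1.2196e-14 * (5.12 - 1.42) / 6.9e-03
J = 6.54e-12 kg/(m^2*s)


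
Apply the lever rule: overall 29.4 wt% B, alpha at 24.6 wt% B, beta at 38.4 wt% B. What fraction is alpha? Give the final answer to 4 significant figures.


f_alpha = (C_beta - C0) / (C_beta - C_alpha)
f_alpha = (38.4 - 29.4) / (38.4 - 24.6)
f_alpha = 0.6522


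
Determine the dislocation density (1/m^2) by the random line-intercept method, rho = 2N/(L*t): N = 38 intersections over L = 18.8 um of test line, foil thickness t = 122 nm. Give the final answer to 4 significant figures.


rho = 2N / (L * t)
L = 18.8 um = 1.88e-05 m, t = 122 nm = 1.22e-07 m
rho = 2 * 38 / (1.88e-05 * 1.22e-07)
rho = 3.314e+13 1/m^2


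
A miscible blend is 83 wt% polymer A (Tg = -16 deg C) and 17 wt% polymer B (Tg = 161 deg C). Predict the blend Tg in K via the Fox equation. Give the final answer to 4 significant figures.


1/Tg = w1/Tg1 + w2/Tg2 (in Kelvin)
Tg1 = 257.15 K, Tg2 = 434.15 K
1/Tg = 0.83/257.15 + 0.17/434.15
Tg = 276.3 K


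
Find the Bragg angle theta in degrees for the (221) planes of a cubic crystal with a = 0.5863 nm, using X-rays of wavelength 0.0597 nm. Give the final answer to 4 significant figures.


d = a / sqrt(h^2+k^2+l^2)
d = 0.5863 / sqrt(9) = 0.195433 nm
lambda = 2*d*sin(theta)  =>  sin(theta) = lambda / (2*d)
sin(theta) = 0.0597 / (2 * 0.195433) = 0.152738
theta = 8.786 deg


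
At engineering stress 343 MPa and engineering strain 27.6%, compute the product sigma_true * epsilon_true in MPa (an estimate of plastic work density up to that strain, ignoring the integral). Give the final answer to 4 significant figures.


sigma_true = sigma_eng * (1 + epsilon_eng)
sigma_true = 343 * (1 + 0.276) = 437.668 MPa
epsilon_true = ln(1 + epsilon_eng)
epsilon_true = ln(1 + 0.276) = 0.24373
sigma_true * epsilon_true = 437.668 * 0.24373 = 106.7 MPa


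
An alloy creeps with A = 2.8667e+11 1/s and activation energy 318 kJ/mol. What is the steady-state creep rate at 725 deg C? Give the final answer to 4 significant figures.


rate = A * exp(-Q / (R*T))
T = 725 + 273.15 = 998.15 K
rate = 2.8667e+11 * exp(-318e3 / (8.314 * 998.15))
rate = 6.537e-06 1/s


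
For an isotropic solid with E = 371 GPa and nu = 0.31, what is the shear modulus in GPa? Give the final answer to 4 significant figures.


G = E / (2*(1+nu))
G = 371 / (2*(1+0.31))
G = 141.6 GPa


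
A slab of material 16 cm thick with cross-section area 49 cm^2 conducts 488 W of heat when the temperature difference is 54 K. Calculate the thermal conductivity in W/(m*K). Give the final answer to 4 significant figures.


k = Q*L / (A*dT)
L = 0.16 m, A = 4.9e-03 m^2
k = 488 * 0.16 / (4.9e-03 * 54)
k = 295.1 W/(m*K)


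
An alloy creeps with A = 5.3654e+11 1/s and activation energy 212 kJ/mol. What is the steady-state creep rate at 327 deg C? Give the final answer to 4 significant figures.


rate = A * exp(-Q / (R*T))
T = 327 + 273.15 = 600.15 K
rate = 5.3654e+11 * exp(-212e3 / (8.314 * 600.15))
rate = 1.894e-07 1/s


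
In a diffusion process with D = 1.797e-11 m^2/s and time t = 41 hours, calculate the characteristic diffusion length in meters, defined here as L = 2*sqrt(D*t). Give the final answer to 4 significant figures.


t = 41 hr = 147600 s
Diffusion length = 2*sqrt(D*t)
= 2*sqrt(1.797e-11 * 147600)
= 3.257e-03 m


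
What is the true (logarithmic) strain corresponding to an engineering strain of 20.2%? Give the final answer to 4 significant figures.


epsilon_true = ln(1 + epsilon_eng)
epsilon_true = ln(1 + 0.202)
epsilon_true = 0.184


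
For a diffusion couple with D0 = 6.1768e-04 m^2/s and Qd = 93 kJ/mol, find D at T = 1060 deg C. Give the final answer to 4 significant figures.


D = D0 * exp(-Qd / (R*T))
T = 1333.15 K
D = 6.1768e-04 * exp(-93e3 / (8.314 * 1333.15))
D = 1.402e-07 m^2/s


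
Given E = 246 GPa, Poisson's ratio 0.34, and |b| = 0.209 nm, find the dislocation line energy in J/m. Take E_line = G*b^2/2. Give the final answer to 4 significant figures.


Step 1: G = E / (2*(1+nu))
G = 246 / (2*(1+0.34)) = 91.791 GPa = 9.1791e+10 Pa
Step 2: E_line = G*b^2/2
b = 0.209 nm = 2.09e-10 m
E_line = 0.5 * 9.1791e+10 * (2.09e-10)^2 = 2.005e-09 J/m


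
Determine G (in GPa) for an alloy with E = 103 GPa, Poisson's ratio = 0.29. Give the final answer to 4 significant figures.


G = E / (2*(1+nu))
G = 103 / (2*(1+0.29))
G = 39.92 GPa


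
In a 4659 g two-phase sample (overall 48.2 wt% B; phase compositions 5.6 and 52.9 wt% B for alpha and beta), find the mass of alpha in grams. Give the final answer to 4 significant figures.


f_alpha = (C_beta - C0) / (C_beta - C_alpha)
f_alpha = (52.9 - 48.2) / (52.9 - 5.6) = 0.0993658
m_alpha = f_alpha * m_total = 0.0993658 * 4659 = 462.9 g


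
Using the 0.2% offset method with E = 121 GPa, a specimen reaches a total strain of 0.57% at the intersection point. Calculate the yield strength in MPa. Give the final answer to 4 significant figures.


Offset strain = 0.002
Elastic strain at yield = total_strain - offset = 5.7e-03 - 0.002 = 3.7e-03
sigma_y = E * elastic_strain = 121000 * 3.7e-03
sigma_y = 447.7 MPa


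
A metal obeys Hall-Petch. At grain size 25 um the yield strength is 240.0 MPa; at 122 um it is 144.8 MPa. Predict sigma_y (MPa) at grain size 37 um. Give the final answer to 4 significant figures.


sigma_y = sigma0 + k / sqrt(d)
1/sqrt(d1) = 1/sqrt(2.5e-05) = 200;  1/sqrt(d2) = 90.5357
k = (sigma1 - sigma2) / (1/sqrt(d1) - 1/sqrt(d2)) = (240.0 - 144.8) / (200 - 90.5357) = 0.86969 MPa*m^0.5
sigma0 = sigma1 - k/sqrt(d1) = 240.0 - 0.86969*200 = 66.0619 MPa
sigma_y(d3) = 66.0619 + 0.86969 / sqrt(3.7e-05) = 209 MPa


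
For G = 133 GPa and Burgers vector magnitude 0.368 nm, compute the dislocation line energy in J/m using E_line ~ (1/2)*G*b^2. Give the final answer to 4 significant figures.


E = G*b^2/2
b = 0.368 nm = 3.68e-10 m
G = 133 GPa = 1.33e+11 Pa
E = 0.5 * 1.33e+11 * (3.68e-10)^2
E = 9.006e-09 J/m


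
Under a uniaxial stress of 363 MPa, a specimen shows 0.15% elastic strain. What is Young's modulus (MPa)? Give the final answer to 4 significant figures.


E = sigma / epsilon
epsilon = 0.15% = 1.5e-03
E = 363 / 1.5e-03
E = 242000 MPa


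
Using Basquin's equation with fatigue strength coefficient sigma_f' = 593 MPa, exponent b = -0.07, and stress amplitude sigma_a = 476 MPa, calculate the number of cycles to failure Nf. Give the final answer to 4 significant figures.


sigma_a = sigma_f' * (2*Nf)^b
2*Nf = (sigma_a / sigma_f')^(1/b)
2*Nf = (476 / 593)^(1/-0.07)
2*Nf = 23.0961
Nf = 11.55 cycles


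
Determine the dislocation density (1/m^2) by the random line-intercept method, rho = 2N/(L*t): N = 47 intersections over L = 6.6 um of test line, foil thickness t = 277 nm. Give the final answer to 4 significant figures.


rho = 2N / (L * t)
L = 6.6 um = 6.6e-06 m, t = 277 nm = 2.77e-07 m
rho = 2 * 47 / (6.6e-06 * 2.77e-07)
rho = 5.142e+13 1/m^2


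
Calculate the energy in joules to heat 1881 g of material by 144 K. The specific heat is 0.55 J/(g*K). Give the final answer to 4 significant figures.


Q = m * cp * dT
Q = 1881 * 0.55 * 144
Q = 149000 J


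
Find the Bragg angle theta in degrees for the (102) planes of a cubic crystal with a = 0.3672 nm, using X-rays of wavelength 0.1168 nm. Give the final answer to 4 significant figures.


d = a / sqrt(h^2+k^2+l^2)
d = 0.3672 / sqrt(5) = 0.164217 nm
lambda = 2*d*sin(theta)  =>  sin(theta) = lambda / (2*d)
sin(theta) = 0.1168 / (2 * 0.164217) = 0.355627
theta = 20.83 deg


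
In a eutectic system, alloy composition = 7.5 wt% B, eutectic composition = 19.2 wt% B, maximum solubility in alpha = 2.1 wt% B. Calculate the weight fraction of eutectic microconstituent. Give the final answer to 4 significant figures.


f_primary = (C_e - C0) / (C_e - C_alpha_max)
f_primary = (19.2 - 7.5) / (19.2 - 2.1)
f_primary = 0.684211
f_eutectic = 1 - 0.684211 = 0.3158


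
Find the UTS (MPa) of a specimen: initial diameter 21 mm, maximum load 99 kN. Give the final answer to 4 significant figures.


A0 = pi*(d/2)^2 = pi*(21/2)^2 = 346.361 mm^2
UTS = F_max / A0 = 99*1000 / 346.361
UTS = 285.8 MPa


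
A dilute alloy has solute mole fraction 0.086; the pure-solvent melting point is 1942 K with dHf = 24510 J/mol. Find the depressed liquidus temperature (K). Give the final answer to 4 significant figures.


dT = R*Tm^2*x / dHf
dT = 8.314 * 1942^2 * 0.086 / 24510
dT = 110.018 K
T_new = 1942 - 110.018 = 1832 K


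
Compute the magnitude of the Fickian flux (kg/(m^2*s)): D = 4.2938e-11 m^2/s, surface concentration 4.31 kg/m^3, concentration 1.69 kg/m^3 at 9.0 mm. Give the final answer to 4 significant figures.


J = -D * (dC/dx) = D * (C1 - C2) / dx
J = 4.2938e-11 * (4.31 - 1.69) / 9e-03
J = 1.25e-08 kg/(m^2*s)


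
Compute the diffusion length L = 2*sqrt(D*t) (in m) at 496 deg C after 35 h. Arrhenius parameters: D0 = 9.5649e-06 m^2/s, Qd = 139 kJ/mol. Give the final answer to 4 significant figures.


Step 1: D = D0 * exp(-Qd/(R*T))
T = 769.15 K
D = 9.5649e-06 * exp(-139e3 / (8.314 * 769.15)) = 3.47175e-15 m^2/s
Step 2: L = 2*sqrt(D*t)
t = 35 h = 126000 s
L = 2*sqrt(3.47175e-15 * 126000) = 4.183e-05 m


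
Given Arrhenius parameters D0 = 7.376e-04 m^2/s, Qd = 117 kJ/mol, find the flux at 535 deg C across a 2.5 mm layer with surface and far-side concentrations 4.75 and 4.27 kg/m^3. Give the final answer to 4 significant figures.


Step 1: D = D0 * exp(-Qd/(R*T))
T = 535 + 273.15 = 808.15 K
D = 7.376e-04 * exp(-117e3 / (8.314 * 808.15)) = 2.01963e-11 m^2/s
Step 2: J = D * (C1 - C2) / dx
J = 2.01963e-11 * (4.75 - 4.27) / 2.5e-03
J = 3.878e-09 kg/(m^2*s)


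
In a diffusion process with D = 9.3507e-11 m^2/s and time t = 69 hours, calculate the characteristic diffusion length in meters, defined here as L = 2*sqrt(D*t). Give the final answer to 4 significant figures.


t = 69 hr = 248400 s
Diffusion length = 2*sqrt(D*t)
= 2*sqrt(9.3507e-11 * 248400)
= 9.639e-03 m


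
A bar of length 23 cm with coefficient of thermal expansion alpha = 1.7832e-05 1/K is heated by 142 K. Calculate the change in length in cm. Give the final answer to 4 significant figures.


dL = L0 * alpha * dT
dL = 23 * 1.7832e-05 * 142
dL = 0.05824 cm


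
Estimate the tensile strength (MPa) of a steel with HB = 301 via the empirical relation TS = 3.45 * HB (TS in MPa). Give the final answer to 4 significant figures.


TS (MPa) = 3.45 * HB
TS = 3.45 * 301
TS = 1038 MPa


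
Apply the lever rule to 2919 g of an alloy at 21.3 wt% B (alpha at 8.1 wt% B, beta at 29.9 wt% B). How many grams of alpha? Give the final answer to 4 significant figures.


f_alpha = (C_beta - C0) / (C_beta - C_alpha)
f_alpha = (29.9 - 21.3) / (29.9 - 8.1) = 0.394495
m_alpha = f_alpha * m_total = 0.394495 * 2919 = 1152 g


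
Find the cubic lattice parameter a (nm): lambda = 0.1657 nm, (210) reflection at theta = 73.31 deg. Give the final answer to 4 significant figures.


d = lambda / (2*sin(theta))
d = 0.1657 / (2*sin(73.31 deg))
d = 0.0864938 nm
a = d * sqrt(h^2+k^2+l^2) = 0.0864938 * sqrt(5)
a = 0.1934 nm


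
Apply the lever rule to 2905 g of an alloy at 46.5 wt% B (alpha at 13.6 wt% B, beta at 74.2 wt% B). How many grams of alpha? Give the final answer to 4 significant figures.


f_alpha = (C_beta - C0) / (C_beta - C_alpha)
f_alpha = (74.2 - 46.5) / (74.2 - 13.6) = 0.457096
m_alpha = f_alpha * m_total = 0.457096 * 2905 = 1328 g


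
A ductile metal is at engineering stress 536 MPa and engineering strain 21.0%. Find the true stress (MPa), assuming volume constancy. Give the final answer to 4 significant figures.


sigma_true = sigma_eng * (1 + epsilon_eng)
sigma_true = 536 * (1 + 0.21)
sigma_true = 648.6 MPa


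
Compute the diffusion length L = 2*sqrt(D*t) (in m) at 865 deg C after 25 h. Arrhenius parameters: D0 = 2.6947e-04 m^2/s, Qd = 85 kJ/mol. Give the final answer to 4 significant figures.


Step 1: D = D0 * exp(-Qd/(R*T))
T = 1138.15 K
D = 2.6947e-04 * exp(-85e3 / (8.314 * 1138.15)) = 3.38338e-08 m^2/s
Step 2: L = 2*sqrt(D*t)
t = 25 h = 90000 s
L = 2*sqrt(3.38338e-08 * 90000) = 0.1104 m


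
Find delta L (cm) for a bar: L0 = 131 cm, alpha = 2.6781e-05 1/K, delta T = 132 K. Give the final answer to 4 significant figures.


dL = L0 * alpha * dT
dL = 131 * 2.6781e-05 * 132
dL = 0.4631 cm


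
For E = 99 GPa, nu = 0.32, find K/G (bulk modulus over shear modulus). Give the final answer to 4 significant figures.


G = E / (2*(1+nu))
G = 99 / (2*(1+0.32)) = 37.5 GPa
K = E / (3*(1-2*nu))
K = 99 / (3*(1-2*0.32)) = 91.6667 GPa
K/G = 91.6667 / 37.5 = 2.444


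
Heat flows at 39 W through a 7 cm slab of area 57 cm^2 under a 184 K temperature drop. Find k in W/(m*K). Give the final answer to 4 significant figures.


k = Q*L / (A*dT)
L = 0.07 m, A = 5.7e-03 m^2
k = 39 * 0.07 / (5.7e-03 * 184)
k = 2.603 W/(m*K)


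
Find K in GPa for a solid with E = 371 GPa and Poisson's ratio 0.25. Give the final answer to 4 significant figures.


K = E / (3*(1-2*nu))
K = 371 / (3*(1-2*0.25))
K = 247.3 GPa


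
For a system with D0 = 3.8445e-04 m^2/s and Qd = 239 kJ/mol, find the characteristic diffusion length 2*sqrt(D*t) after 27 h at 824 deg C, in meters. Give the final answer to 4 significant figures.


Step 1: D = D0 * exp(-Qd/(R*T))
T = 1097.15 K
D = 3.8445e-04 * exp(-239e3 / (8.314 * 1097.15)) = 1.60615e-15 m^2/s
Step 2: L = 2*sqrt(D*t)
t = 27 h = 97200 s
L = 2*sqrt(1.60615e-15 * 97200) = 2.499e-05 m


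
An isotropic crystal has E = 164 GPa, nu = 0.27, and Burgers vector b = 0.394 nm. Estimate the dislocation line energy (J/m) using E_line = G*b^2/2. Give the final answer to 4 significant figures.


Step 1: G = E / (2*(1+nu))
G = 164 / (2*(1+0.27)) = 64.5669 GPa = 6.45669e+10 Pa
Step 2: E_line = G*b^2/2
b = 0.394 nm = 3.94e-10 m
E_line = 0.5 * 6.45669e+10 * (3.94e-10)^2 = 5.012e-09 J/m


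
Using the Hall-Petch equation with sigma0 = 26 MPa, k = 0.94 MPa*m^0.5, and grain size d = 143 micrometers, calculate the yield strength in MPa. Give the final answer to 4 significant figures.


sigma_y = sigma0 + k / sqrt(d)
d = 143 um = 1.43e-04 m
sigma_y = 26 + 0.94 / sqrt(1.43e-04)
sigma_y = 104.6 MPa


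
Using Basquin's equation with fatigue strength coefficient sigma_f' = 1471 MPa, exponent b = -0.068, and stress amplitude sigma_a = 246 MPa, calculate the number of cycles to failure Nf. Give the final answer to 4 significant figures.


sigma_a = sigma_f' * (2*Nf)^b
2*Nf = (sigma_a / sigma_f')^(1/b)
2*Nf = (246 / 1471)^(1/-0.068)
2*Nf = 2.64076e+11
Nf = 1.32e+11 cycles


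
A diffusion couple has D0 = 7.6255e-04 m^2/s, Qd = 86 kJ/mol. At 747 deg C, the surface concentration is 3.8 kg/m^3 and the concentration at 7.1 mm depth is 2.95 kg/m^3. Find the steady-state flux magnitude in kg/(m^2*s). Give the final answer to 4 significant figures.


Step 1: D = D0 * exp(-Qd/(R*T))
T = 747 + 273.15 = 1020.15 K
D = 7.6255e-04 * exp(-86e3 / (8.314 * 1020.15)) = 3.01065e-08 m^2/s
Step 2: J = D * (C1 - C2) / dx
J = 3.01065e-08 * (3.8 - 2.95) / 7.1e-03
J = 3.604e-06 kg/(m^2*s)


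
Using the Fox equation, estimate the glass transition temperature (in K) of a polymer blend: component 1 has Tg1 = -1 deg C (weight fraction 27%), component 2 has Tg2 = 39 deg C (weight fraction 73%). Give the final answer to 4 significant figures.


1/Tg = w1/Tg1 + w2/Tg2 (in Kelvin)
Tg1 = 272.15 K, Tg2 = 312.15 K
1/Tg = 0.27/272.15 + 0.73/312.15
Tg = 300.2 K


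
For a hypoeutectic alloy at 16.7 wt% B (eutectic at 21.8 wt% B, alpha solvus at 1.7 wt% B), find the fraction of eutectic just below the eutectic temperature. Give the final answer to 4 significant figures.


f_primary = (C_e - C0) / (C_e - C_alpha_max)
f_primary = (21.8 - 16.7) / (21.8 - 1.7)
f_primary = 0.253731
f_eutectic = 1 - 0.253731 = 0.7463


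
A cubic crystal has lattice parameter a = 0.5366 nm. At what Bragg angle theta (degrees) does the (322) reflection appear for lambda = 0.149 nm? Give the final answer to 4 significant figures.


d = a / sqrt(h^2+k^2+l^2)
d = 0.5366 / sqrt(17) = 0.130145 nm
lambda = 2*d*sin(theta)  =>  sin(theta) = lambda / (2*d)
sin(theta) = 0.149 / (2 * 0.130145) = 0.57244
theta = 34.92 deg


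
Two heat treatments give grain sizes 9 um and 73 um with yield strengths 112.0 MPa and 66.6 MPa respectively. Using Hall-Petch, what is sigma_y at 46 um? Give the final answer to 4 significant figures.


sigma_y = sigma0 + k / sqrt(d)
1/sqrt(d1) = 1/sqrt(9e-06) = 333.333;  1/sqrt(d2) = 117.041
k = (sigma1 - sigma2) / (1/sqrt(d1) - 1/sqrt(d2)) = (112.0 - 66.6) / (333.333 - 117.041) = 0.209901 MPa*m^0.5
sigma0 = sigma1 - k/sqrt(d1) = 112.0 - 0.209901*333.333 = 42.0329 MPa
sigma_y(d3) = 42.0329 + 0.209901 / sqrt(4.6e-05) = 72.98 MPa


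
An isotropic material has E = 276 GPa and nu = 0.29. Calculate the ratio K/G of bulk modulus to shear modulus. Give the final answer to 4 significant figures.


G = E / (2*(1+nu))
G = 276 / (2*(1+0.29)) = 106.977 GPa
K = E / (3*(1-2*nu))
K = 276 / (3*(1-2*0.29)) = 219.048 GPa
K/G = 219.048 / 106.977 = 2.048


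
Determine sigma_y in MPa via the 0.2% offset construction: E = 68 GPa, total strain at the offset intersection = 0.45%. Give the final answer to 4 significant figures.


Offset strain = 0.002
Elastic strain at yield = total_strain - offset = 4.5e-03 - 0.002 = 2.5e-03
sigma_y = E * elastic_strain = 68000 * 2.5e-03
sigma_y = 170 MPa


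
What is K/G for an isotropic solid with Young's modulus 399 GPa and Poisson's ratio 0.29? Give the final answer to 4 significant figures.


G = E / (2*(1+nu))
G = 399 / (2*(1+0.29)) = 154.651 GPa
K = E / (3*(1-2*nu))
K = 399 / (3*(1-2*0.29)) = 316.667 GPa
K/G = 316.667 / 154.651 = 2.048


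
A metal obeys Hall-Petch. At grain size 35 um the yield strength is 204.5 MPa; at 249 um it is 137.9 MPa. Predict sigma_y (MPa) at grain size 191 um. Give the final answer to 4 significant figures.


sigma_y = sigma0 + k / sqrt(d)
1/sqrt(d1) = 1/sqrt(3.5e-05) = 169.031;  1/sqrt(d2) = 63.3724
k = (sigma1 - sigma2) / (1/sqrt(d1) - 1/sqrt(d2)) = (204.5 - 137.9) / (169.031 - 63.3724) = 0.630333 MPa*m^0.5
sigma0 = sigma1 - k/sqrt(d1) = 204.5 - 0.630333*169.031 = 97.9543 MPa
sigma_y(d3) = 97.9543 + 0.630333 / sqrt(1.91e-04) = 143.6 MPa


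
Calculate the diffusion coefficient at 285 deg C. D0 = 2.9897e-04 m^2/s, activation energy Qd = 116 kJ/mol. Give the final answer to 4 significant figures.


D = D0 * exp(-Qd / (R*T))
T = 558.15 K
D = 2.9897e-04 * exp(-116e3 / (8.314 * 558.15))
D = 4.162e-15 m^2/s


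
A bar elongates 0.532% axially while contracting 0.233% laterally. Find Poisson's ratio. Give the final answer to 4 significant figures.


nu = -epsilon_lat / epsilon_axial
Lateral strain is contraction (negative), so using magnitudes:
nu = 0.233 / 0.532
nu = 0.438


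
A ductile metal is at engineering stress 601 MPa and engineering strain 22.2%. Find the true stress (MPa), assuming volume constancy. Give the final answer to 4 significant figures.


sigma_true = sigma_eng * (1 + epsilon_eng)
sigma_true = 601 * (1 + 0.222)
sigma_true = 734.4 MPa


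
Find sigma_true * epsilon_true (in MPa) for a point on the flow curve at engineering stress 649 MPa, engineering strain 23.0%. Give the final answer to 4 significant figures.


sigma_true = sigma_eng * (1 + epsilon_eng)
sigma_true = 649 * (1 + 0.23) = 798.27 MPa
epsilon_true = ln(1 + epsilon_eng)
epsilon_true = ln(1 + 0.23) = 0.207014
sigma_true * epsilon_true = 798.27 * 0.207014 = 165.3 MPa
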